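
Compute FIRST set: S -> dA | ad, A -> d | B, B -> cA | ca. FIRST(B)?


Per alternative of B: FIRST(cA) = {c}; FIRST(ca) = {c}
FIRST(B) = {c}


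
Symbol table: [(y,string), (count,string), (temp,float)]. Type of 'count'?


Lookup 'count' → type string


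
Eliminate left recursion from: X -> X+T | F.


Left-recursive alternatives: X+T; non-recursive: F
Introduce X': X -> FX', X' -> +TX' | ε


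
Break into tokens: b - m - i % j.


Scan left to right, longest-match per lexeme
Tokens: ID(b), OP(-), ID(m), OP(-), ID(i), OP(%), ID(j)


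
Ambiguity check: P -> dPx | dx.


balanced d^n…x^n: each string has a unique parse
Unambiguous


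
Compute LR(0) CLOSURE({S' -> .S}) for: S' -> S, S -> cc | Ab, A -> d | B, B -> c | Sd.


Start: S' -> .S
For each item with dot before a nonterminal B, add B -> .γ for every B-production
Closure: [S' -> .S, S -> .cc, S -> .Ab, A -> .d, A -> .B, B -> .c, B -> .Sd]


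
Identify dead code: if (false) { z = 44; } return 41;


condition is constant false, so the whole block is unreachable
Dead: 'if (false) { z = 44; }'


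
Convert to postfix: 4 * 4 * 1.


Left to right (same or higher precedence on left)
Postfix: 4 4 * 1 *


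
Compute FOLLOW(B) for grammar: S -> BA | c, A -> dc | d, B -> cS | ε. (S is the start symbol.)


$ ∈ FOLLOW(S). For each A -> αBβ: add FIRST(β)\{ε} to FOLLOW(B); if β nullable, add FOLLOW(A).
FOLLOW(B) = {d}


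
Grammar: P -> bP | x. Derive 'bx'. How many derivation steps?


Derivation: P => bP => bx
Steps: 2


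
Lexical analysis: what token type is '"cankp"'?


Pattern: double-quoted sequence
Type: STRING_LITERAL


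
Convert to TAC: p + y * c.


Break into single-operator statements:
t1 = y * c
t2 = p + t1


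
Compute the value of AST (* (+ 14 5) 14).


Evaluate inner: (+ 14 5) = 19
Evaluate root: (* 19 14) = 266
Result: 266


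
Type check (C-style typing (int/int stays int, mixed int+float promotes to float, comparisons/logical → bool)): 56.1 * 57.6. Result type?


Operand types: float * float
Rule: mixed int/float promotes to float; int/int stays int
Result type: float


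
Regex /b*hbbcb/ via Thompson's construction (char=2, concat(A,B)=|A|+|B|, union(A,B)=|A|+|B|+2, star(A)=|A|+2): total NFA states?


Syntax tree has 6 char leaf(s), 0 union(s), 1 star(s)
chars contribute 6×2 = 12; each union adds +2; each star adds +2
Total: 12 + 0 + 2 = 14 states


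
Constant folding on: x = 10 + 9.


10 + 9 = 19 at compile time
Optimized: x = 19


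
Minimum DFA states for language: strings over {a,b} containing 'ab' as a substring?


KMP-style automaton: 2 progress states + 1 absorbing accept = 3
Minimal DFA: 3 states


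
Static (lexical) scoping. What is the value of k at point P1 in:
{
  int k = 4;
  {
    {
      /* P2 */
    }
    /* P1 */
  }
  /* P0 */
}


P1's block does not declare k; resolves to the enclosing declaration at depth 0
k = 4


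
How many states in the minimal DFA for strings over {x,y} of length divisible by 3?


Track length mod 3: states 0..2, accept at 0
Minimal DFA: 3 states


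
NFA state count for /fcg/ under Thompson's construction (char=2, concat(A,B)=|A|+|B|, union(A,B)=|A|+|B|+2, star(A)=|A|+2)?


Syntax tree has 3 char leaf(s), 0 union(s), 0 star(s)
chars contribute 3×2 = 6; each union adds +2; each star adds +2
Total: 6 + 0 + 0 = 6 states


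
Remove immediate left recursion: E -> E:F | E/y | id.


Left-recursive alternatives: E:F, E/y; non-recursive: id
Introduce E': E -> idE', E' -> :FE' | /yE' | ε


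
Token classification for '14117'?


Pattern: digits only
Type: INTEGER_LITERAL


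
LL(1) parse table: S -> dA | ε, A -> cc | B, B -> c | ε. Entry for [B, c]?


For [B, c]: 'c' ∈ FIRST(c)
Entry: B -> c


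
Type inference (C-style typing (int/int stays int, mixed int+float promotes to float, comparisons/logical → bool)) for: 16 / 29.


Operand types: int / int
Rule: mixed int/float promotes to float; int/int stays int
Result type: int


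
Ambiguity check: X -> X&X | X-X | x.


'x&x-x' has two parse trees (no precedence encoded between & and -)
Ambiguous


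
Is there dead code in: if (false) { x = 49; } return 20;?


condition is constant false, so the whole block is unreachable
Dead: 'if (false) { x = 49; }'


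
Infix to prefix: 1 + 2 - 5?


left-to-right (same/higher precedence on left): tree is (- (+ 1 2) 5)
Prefix: - + 1 2 5


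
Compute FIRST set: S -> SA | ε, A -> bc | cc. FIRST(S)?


Per alternative of S: FIRST(SA) = {b, c}; FIRST(ε) = {ε}
FIRST(S) = {b, c, ε}


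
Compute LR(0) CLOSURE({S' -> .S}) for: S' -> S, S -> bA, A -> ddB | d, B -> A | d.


Start: S' -> .S
For each item with dot before a nonterminal B, add B -> .γ for every B-production
Closure: [S' -> .S, S -> .bA]


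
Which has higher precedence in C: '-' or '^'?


'-' is additive (level 9); '^' is bitwise XOR (level 4)
Higher level binds tighter
'-' has higher precedence than '^'


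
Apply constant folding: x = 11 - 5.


11 - 5 = 6 at compile time
Optimized: x = 6


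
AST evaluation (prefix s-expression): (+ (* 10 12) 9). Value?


Evaluate inner: (* 10 12) = 120
Evaluate root: (+ 120 9) = 129
Result: 129


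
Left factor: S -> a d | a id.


Common prefix: 'a'
Factored: S -> a S', S' -> d | id


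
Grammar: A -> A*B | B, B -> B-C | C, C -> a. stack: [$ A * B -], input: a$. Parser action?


no handle; shift 'a'
Action: shift


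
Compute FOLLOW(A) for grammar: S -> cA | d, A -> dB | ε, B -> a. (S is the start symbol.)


$ ∈ FOLLOW(S). For each A -> αBβ: add FIRST(β)\{ε} to FOLLOW(B); if β nullable, add FOLLOW(A).
FOLLOW(A) = {$}


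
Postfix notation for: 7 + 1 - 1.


Left to right (same or higher precedence on left)
Postfix: 7 1 + 1 -


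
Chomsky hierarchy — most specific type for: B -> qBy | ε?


Single nonterminal LHS, but q^n y^n is not regular
Classification: Type 2 (Context-Free)


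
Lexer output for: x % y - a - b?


Scan left to right, longest-match per lexeme
Tokens: ID(x), OP(%), ID(y), OP(-), ID(a), OP(-), ID(b)


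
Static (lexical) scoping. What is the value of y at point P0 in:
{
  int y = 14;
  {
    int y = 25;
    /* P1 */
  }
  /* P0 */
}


y declared in the same block as P0
y = 14


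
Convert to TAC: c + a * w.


Break into single-operator statements:
t1 = a * w
t2 = c + t1


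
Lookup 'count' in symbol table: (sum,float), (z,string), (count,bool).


Lookup 'count' → type bool


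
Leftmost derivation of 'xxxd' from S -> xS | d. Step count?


Derivation: S => xS => xxS => xxxS => xxxd
Steps: 4


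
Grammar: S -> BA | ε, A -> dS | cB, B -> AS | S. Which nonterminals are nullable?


A nonterminal is nullable iff some alternative derives ε (directly, or every symbol in it is nullable)
Nullable: {B, S}


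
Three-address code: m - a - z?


Break into single-operator statements:
t1 = m - a
t2 = t1 - z


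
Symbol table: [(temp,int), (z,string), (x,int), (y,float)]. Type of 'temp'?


Lookup 'temp' → type int


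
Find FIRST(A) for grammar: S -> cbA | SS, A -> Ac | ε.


Per alternative of A: FIRST(Ac) = {c}; FIRST(ε) = {ε}
FIRST(A) = {c, ε}


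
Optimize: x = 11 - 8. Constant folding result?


11 - 8 = 3 at compile time
Optimized: x = 3


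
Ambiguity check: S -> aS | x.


right-linear, alternatives start with distinct terminals 'a' vs 'x': unique leftmost derivation
Unambiguous


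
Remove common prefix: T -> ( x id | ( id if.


Common prefix: '('
Factored: T -> ( T', T' -> x id | id if


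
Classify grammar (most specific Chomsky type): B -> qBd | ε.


Single nonterminal LHS, but q^n d^n is not regular
Classification: Type 2 (Context-Free)


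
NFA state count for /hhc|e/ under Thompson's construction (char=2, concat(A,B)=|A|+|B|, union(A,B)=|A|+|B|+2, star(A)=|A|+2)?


Syntax tree has 4 char leaf(s), 1 union(s), 0 star(s)
chars contribute 4×2 = 8; each union adds +2; each star adds +2
Total: 8 + 2 + 0 = 10 states


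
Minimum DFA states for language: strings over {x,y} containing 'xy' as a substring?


KMP-style automaton: 2 progress states + 1 absorbing accept = 3
Minimal DFA: 3 states


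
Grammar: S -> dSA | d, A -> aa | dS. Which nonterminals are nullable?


A nonterminal is nullable iff some alternative derives ε (directly, or every symbol in it is nullable)
Nullable: {}


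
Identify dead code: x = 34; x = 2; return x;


first assignment to x is overwritten before any read
Dead: 'x = 34'


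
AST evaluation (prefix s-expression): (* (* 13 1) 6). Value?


Evaluate inner: (* 13 1) = 13
Evaluate root: (* 13 6) = 78
Result: 78


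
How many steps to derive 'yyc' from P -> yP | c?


Derivation: P => yP => yyP => yyc
Steps: 3


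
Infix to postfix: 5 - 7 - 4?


Left to right (same or higher precedence on left)
Postfix: 5 7 - 4 -


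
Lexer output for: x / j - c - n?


Scan left to right, longest-match per lexeme
Tokens: ID(x), OP(/), ID(j), OP(-), ID(c), OP(-), ID(n)


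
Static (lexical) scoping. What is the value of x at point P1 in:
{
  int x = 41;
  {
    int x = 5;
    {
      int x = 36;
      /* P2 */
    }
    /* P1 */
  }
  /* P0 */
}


x declared in the same block as P1
x = 5


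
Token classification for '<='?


Pattern: operator symbol
Type: OPERATOR


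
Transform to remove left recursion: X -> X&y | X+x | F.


Left-recursive alternatives: X&y, X+x; non-recursive: F
Introduce X': X -> FX', X' -> &yX' | +xX' | ε


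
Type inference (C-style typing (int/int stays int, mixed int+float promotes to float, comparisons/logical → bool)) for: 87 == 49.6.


Operand types: int == float
Rule: comparison yields bool
Result type: bool


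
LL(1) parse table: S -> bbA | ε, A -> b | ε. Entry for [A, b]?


For [A, b]: 'b' ∈ FIRST(b)
Entry: A -> b


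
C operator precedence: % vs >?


'%' is multiplicative (level 10); '>' is relational (level 7)
Higher level binds tighter
'%' has higher precedence than '>'


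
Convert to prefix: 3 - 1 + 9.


left-to-right (same/higher precedence on left): tree is (+ (- 3 1) 9)
Prefix: + - 3 1 9


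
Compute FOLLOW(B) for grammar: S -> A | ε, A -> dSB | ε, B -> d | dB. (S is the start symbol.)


$ ∈ FOLLOW(S). For each A -> αBβ: add FIRST(β)\{ε} to FOLLOW(B); if β nullable, add FOLLOW(A).
FOLLOW(B) = {$, d}


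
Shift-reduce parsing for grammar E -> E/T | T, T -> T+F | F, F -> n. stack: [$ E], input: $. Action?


start symbol E on stack, input exhausted
Action: accept


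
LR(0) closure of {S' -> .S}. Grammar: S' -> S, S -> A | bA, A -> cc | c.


Start: S' -> .S
For each item with dot before a nonterminal B, add B -> .γ for every B-production
Closure: [S' -> .S, S -> .A, S -> .bA, A -> .cc, A -> .c]


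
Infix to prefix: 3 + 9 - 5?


left-to-right (same/higher precedence on left): tree is (- (+ 3 9) 5)
Prefix: - + 3 9 5


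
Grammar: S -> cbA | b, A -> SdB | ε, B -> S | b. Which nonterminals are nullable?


A nonterminal is nullable iff some alternative derives ε (directly, or every symbol in it is nullable)
Nullable: {A}


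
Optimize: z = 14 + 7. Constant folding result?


14 + 7 = 21 at compile time
Optimized: z = 21


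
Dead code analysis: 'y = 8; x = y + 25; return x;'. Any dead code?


y is read by x's definition; x is returned
No dead code


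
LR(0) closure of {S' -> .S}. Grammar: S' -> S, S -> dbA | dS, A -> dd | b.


Start: S' -> .S
For each item with dot before a nonterminal B, add B -> .γ for every B-production
Closure: [S' -> .S, S -> .dbA, S -> .dS]


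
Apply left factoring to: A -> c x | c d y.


Common prefix: 'c'
Factored: A -> c A', A' -> x | d y


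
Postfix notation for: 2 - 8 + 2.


Left to right (same or higher precedence on left)
Postfix: 2 8 - 2 +


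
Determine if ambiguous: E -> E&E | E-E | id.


'id&id-id' has two parse trees (no precedence encoded between & and -)
Ambiguous


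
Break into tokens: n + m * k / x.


Scan left to right, longest-match per lexeme
Tokens: ID(n), OP(+), ID(m), OP(*), ID(k), OP(/), ID(x)


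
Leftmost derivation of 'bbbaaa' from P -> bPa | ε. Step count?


Derivation: P => bPa => bbPaa => bbbPaaa => bbbaaa
Steps: 4


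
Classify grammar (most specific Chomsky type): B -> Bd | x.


Left-linear: every RHS is a terminal or one nonterminal followed by a terminal
Classification: Type 3 (Regular)


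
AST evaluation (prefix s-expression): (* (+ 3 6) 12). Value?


Evaluate inner: (+ 3 6) = 9
Evaluate root: (* 9 12) = 108
Result: 108


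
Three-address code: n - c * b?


Break into single-operator statements:
t1 = c * b
t2 = n - t1


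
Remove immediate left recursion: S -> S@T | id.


Left-recursive alternatives: S@T; non-recursive: id
Introduce S': S -> idS', S' -> @TS' | ε


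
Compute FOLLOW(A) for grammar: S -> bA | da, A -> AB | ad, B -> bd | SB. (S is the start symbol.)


$ ∈ FOLLOW(S). For each A -> αBβ: add FIRST(β)\{ε} to FOLLOW(B); if β nullable, add FOLLOW(A).
FOLLOW(A) = {$, b, d}


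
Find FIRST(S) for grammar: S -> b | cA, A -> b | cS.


Per alternative of S: FIRST(b) = {b}; FIRST(cA) = {c}
FIRST(S) = {b, c}


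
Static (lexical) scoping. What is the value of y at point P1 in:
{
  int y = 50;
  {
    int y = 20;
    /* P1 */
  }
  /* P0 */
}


y declared in the same block as P1
y = 20


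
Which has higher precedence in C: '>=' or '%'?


'%' is multiplicative (level 10); '>=' is relational (level 7)
Higher level binds tighter
'%' has higher precedence than '>='


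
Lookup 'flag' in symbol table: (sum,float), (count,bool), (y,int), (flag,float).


Lookup 'flag' → type float


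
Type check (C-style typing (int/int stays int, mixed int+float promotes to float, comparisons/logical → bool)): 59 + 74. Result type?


Operand types: int + int
Rule: mixed int/float promotes to float; int/int stays int
Result type: int


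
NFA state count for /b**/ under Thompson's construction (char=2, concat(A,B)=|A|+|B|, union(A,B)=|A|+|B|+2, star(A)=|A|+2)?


Syntax tree has 1 char leaf(s), 0 union(s), 2 star(s)
chars contribute 1×2 = 2; each union adds +2; each star adds +2
Total: 2 + 0 + 4 = 6 states


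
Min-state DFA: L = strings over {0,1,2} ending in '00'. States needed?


Track the longest suffix of input matching a prefix of '00': 3 classes (prefixes of length 0..2)
Minimal DFA: 3 states


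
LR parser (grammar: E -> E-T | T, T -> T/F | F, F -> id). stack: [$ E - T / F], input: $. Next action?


handle 'T/F' on top
Action: reduce (T -> T/F)


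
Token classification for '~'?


Pattern: operator symbol
Type: OPERATOR


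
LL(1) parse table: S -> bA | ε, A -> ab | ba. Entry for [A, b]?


For [A, b]: 'b' ∈ FIRST(ba)
Entry: A -> ba


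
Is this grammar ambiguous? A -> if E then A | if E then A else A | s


dangling else: 'if E then if E then s else s' parses two ways
Ambiguous


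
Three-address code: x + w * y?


Break into single-operator statements:
t1 = w * y
t2 = x + t1


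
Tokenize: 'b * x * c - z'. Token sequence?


Scan left to right, longest-match per lexeme
Tokens: ID(b), OP(*), ID(x), OP(*), ID(c), OP(-), ID(z)


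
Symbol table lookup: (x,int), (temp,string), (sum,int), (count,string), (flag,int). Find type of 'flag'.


Lookup 'flag' → type int


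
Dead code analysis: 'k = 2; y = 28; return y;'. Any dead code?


k is assigned but never read
Dead: 'k = 2'


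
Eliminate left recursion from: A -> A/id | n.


Left-recursive alternatives: A/id; non-recursive: n
Introduce A': A -> nA', A' -> /idA' | ε


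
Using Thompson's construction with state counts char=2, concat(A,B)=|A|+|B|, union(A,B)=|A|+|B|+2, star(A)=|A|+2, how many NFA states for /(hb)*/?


Syntax tree has 2 char leaf(s), 0 union(s), 1 star(s)
chars contribute 2×2 = 4; each union adds +2; each star adds +2
Total: 4 + 0 + 2 = 6 states


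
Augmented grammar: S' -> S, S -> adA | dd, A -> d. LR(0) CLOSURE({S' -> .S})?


Start: S' -> .S
For each item with dot before a nonterminal B, add B -> .γ for every B-production
Closure: [S' -> .S, S -> .adA, S -> .dd]


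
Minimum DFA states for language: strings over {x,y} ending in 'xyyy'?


Track the longest suffix of input matching a prefix of 'xyyy': 5 classes (prefixes of length 0..4)
Minimal DFA: 5 states


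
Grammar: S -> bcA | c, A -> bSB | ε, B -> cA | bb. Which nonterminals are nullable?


A nonterminal is nullable iff some alternative derives ε (directly, or every symbol in it is nullable)
Nullable: {A}


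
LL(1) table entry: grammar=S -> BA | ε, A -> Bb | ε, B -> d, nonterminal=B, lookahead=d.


For [B, d]: 'd' ∈ FIRST(d)
Entry: B -> d


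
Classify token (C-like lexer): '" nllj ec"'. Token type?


Pattern: double-quoted sequence
Type: STRING_LITERAL


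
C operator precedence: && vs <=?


'<=' is relational (level 7); '&&' is logical AND (level 2)
Higher level binds tighter
'<=' has higher precedence than '&&'


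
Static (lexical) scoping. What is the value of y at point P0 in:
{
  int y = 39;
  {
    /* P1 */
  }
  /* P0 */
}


y declared in the same block as P0
y = 39


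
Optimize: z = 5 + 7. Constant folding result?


5 + 7 = 12 at compile time
Optimized: z = 12


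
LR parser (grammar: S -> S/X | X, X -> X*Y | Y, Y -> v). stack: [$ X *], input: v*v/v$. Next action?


no handle; shift 'v'
Action: shift


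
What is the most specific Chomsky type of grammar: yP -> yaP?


LHS has context (more than one symbol) and |LHS| ≤ |RHS|
Classification: Type 1 (Context-Sensitive)


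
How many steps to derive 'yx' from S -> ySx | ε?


Derivation: S => ySx => yx
Steps: 2


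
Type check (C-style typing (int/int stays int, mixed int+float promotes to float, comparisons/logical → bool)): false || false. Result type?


Operand types: bool || bool
Rule: logical operators take bool operands and yield bool
Result type: bool


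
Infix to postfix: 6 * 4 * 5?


Left to right (same or higher precedence on left)
Postfix: 6 4 * 5 *


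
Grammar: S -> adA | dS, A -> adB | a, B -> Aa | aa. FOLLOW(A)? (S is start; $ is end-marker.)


$ ∈ FOLLOW(S). For each A -> αBβ: add FIRST(β)\{ε} to FOLLOW(B); if β nullable, add FOLLOW(A).
FOLLOW(A) = {$, a}


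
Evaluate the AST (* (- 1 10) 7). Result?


Evaluate inner: (- 1 10) = -9
Evaluate root: (* -9 7) = -63
Result: -63


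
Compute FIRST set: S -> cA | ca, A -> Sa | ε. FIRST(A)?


Per alternative of A: FIRST(Sa) = {c}; FIRST(ε) = {ε}
FIRST(A) = {c, ε}


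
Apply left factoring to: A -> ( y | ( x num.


Common prefix: '('
Factored: A -> ( A', A' -> y | x num


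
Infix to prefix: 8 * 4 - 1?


left-to-right (same/higher precedence on left): tree is (- (* 8 4) 1)
Prefix: - * 8 4 1


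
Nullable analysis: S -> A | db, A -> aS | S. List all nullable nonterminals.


A nonterminal is nullable iff some alternative derives ε (directly, or every symbol in it is nullable)
Nullable: {}


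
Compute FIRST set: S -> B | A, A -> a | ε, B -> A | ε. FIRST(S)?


Per alternative of S: FIRST(B) = {a, ε}; FIRST(A) = {a, ε}
FIRST(S) = {a, ε}


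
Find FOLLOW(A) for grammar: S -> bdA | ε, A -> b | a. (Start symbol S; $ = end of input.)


$ ∈ FOLLOW(S). For each A -> αBβ: add FIRST(β)\{ε} to FOLLOW(B); if β nullable, add FOLLOW(A).
FOLLOW(A) = {$}


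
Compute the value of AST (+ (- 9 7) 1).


Evaluate inner: (- 9 7) = 2
Evaluate root: (+ 2 1) = 3
Result: 3


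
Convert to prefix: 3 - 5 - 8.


left-to-right (same/higher precedence on left): tree is (- (- 3 5) 8)
Prefix: - - 3 5 8


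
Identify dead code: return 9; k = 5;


statement follows a return and is unreachable
Dead: 'k = 5'


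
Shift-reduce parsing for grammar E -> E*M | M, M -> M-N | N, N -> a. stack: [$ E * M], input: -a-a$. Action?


'-' can extend M; shift to build M -> M-N
Action: shift


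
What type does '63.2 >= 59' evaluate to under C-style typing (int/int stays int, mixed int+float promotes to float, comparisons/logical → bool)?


Operand types: float >= int
Rule: comparison yields bool
Result type: bool


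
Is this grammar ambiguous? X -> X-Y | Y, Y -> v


precedence layered via separate nonterminal Y: deterministic
Unambiguous


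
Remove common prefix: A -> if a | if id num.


Common prefix: 'if'
Factored: A -> if A', A' -> a | id num


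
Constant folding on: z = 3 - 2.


3 - 2 = 1 at compile time
Optimized: z = 1


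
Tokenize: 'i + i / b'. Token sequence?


Scan left to right, longest-match per lexeme
Tokens: ID(i), OP(+), ID(i), OP(/), ID(b)


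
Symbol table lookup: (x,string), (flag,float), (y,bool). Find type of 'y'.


Lookup 'y' → type bool


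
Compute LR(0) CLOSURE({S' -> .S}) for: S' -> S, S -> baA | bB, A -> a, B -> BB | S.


Start: S' -> .S
For each item with dot before a nonterminal B, add B -> .γ for every B-production
Closure: [S' -> .S, S -> .baA, S -> .bB]


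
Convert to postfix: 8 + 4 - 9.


Left to right (same or higher precedence on left)
Postfix: 8 4 + 9 -


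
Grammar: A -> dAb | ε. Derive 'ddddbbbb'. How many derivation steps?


Derivation: A => dAb => ddAbb => dddAbbb => ddddAbbbb => ddddbbbb
Steps: 5


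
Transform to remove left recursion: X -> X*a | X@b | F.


Left-recursive alternatives: X*a, X@b; non-recursive: F
Introduce X': X -> FX', X' -> *aX' | @bX' | ε


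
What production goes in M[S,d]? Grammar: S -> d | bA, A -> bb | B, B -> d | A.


For [S, d]: 'd' ∈ FIRST(d)
Entry: S -> d


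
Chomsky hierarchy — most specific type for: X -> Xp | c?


Left-linear: every RHS is a terminal or one nonterminal followed by a terminal
Classification: Type 3 (Regular)


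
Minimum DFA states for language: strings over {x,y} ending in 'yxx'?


Track the longest suffix of input matching a prefix of 'yxx': 4 classes (prefixes of length 0..3)
Minimal DFA: 4 states


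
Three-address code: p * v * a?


Break into single-operator statements:
t1 = p * v
t2 = t1 * a


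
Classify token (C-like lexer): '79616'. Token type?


Pattern: digits only
Type: INTEGER_LITERAL


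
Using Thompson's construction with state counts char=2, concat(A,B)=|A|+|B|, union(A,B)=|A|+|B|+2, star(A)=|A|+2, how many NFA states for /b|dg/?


Syntax tree has 3 char leaf(s), 1 union(s), 0 star(s)
chars contribute 3×2 = 6; each union adds +2; each star adds +2
Total: 6 + 2 + 0 = 8 states


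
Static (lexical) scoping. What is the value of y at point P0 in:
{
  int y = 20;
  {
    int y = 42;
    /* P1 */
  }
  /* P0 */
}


y declared in the same block as P0
y = 20


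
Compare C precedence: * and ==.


'*' is multiplicative (level 10); '==' is equality (level 6)
Higher level binds tighter
'*' has higher precedence than '=='


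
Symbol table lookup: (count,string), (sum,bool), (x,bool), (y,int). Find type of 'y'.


Lookup 'y' → type int


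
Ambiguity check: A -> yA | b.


right-linear, alternatives start with distinct terminals 'y' vs 'b': unique leftmost derivation
Unambiguous


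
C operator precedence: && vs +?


'+' is additive (level 9); '&&' is logical AND (level 2)
Higher level binds tighter
'+' has higher precedence than '&&'


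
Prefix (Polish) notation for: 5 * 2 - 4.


left-to-right (same/higher precedence on left): tree is (- (* 5 2) 4)
Prefix: - * 5 2 4


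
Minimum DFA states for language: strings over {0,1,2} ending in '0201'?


Track the longest suffix of input matching a prefix of '0201': 5 classes (prefixes of length 0..4)
Minimal DFA: 5 states


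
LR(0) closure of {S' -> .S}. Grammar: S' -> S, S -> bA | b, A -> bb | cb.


Start: S' -> .S
For each item with dot before a nonterminal B, add B -> .γ for every B-production
Closure: [S' -> .S, S -> .bA, S -> .b]


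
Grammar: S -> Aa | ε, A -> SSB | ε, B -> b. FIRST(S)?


Per alternative of S: FIRST(Aa) = {a, b}; FIRST(ε) = {ε}
FIRST(S) = {a, b, ε}


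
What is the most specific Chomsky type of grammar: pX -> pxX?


LHS has context (more than one symbol) and |LHS| ≤ |RHS|
Classification: Type 1 (Context-Sensitive)


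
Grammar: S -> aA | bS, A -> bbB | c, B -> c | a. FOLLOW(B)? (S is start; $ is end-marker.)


$ ∈ FOLLOW(S). For each A -> αBβ: add FIRST(β)\{ε} to FOLLOW(B); if β nullable, add FOLLOW(A).
FOLLOW(B) = {$}


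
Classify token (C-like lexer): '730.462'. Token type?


Pattern: digits with a decimal point
Type: FLOAT_LITERAL


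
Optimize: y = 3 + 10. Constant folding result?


3 + 10 = 13 at compile time
Optimized: y = 13


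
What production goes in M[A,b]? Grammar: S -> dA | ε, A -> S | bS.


For [A, b]: 'b' ∈ FIRST(bS)
Entry: A -> bS


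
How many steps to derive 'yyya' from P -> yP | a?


Derivation: P => yP => yyP => yyyP => yyya
Steps: 4


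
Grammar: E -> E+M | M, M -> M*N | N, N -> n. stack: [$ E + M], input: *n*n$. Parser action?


'*' can extend M; shift to build M -> M*N
Action: shift


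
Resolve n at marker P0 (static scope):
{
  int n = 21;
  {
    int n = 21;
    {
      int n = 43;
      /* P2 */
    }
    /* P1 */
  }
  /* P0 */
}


n declared in the same block as P0
n = 21


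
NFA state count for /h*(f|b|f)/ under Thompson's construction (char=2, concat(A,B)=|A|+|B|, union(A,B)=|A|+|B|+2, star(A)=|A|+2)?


Syntax tree has 4 char leaf(s), 2 union(s), 1 star(s)
chars contribute 4×2 = 8; each union adds +2; each star adds +2
Total: 8 + 4 + 2 = 14 states


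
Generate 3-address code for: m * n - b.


Break into single-operator statements:
t1 = m * n
t2 = t1 - b


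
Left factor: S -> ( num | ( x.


Common prefix: '('
Factored: S -> ( S', S' -> num | x


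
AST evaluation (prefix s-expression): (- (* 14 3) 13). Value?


Evaluate inner: (* 14 3) = 42
Evaluate root: (- 42 13) = 29
Result: 29


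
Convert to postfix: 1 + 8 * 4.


* has higher precedence, evaluate 8*4 first
Postfix: 1 8 4 * +


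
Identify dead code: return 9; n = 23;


statement follows a return and is unreachable
Dead: 'n = 23'


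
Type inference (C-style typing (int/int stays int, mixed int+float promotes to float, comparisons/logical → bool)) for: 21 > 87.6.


Operand types: int > float
Rule: comparison yields bool
Result type: bool


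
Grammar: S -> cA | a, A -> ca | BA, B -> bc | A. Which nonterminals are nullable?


A nonterminal is nullable iff some alternative derives ε (directly, or every symbol in it is nullable)
Nullable: {}


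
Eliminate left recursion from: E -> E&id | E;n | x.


Left-recursive alternatives: E&id, E;n; non-recursive: x
Introduce E': E -> xE', E' -> &idE' | ;nE' | ε


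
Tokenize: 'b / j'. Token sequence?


Scan left to right, longest-match per lexeme
Tokens: ID(b), OP(/), ID(j)


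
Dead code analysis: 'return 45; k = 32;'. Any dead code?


statement follows a return and is unreachable
Dead: 'k = 32'


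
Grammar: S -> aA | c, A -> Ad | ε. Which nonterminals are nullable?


A nonterminal is nullable iff some alternative derives ε (directly, or every symbol in it is nullable)
Nullable: {A}


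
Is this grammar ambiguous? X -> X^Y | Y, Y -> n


precedence layered via separate nonterminal Y: deterministic
Unambiguous


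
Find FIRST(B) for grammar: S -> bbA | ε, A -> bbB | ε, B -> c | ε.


Per alternative of B: FIRST(c) = {c}; FIRST(ε) = {ε}
FIRST(B) = {c, ε}


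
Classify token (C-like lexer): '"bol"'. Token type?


Pattern: double-quoted sequence
Type: STRING_LITERAL


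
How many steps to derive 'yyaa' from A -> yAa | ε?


Derivation: A => yAa => yyAaa => yyaa
Steps: 3


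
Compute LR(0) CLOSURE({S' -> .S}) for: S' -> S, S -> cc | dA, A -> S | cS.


Start: S' -> .S
For each item with dot before a nonterminal B, add B -> .γ for every B-production
Closure: [S' -> .S, S -> .cc, S -> .dA]


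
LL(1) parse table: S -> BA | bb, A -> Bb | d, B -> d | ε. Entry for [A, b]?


For [A, b]: 'b' ∈ FIRST(Bb)
Entry: A -> Bb


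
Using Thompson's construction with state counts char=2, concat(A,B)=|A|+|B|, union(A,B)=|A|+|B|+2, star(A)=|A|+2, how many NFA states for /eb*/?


Syntax tree has 2 char leaf(s), 0 union(s), 1 star(s)
chars contribute 2×2 = 4; each union adds +2; each star adds +2
Total: 4 + 0 + 2 = 6 states


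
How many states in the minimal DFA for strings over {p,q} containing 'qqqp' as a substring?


KMP-style automaton: 4 progress states + 1 absorbing accept = 5
Minimal DFA: 5 states


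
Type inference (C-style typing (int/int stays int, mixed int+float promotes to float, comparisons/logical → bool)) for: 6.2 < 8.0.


Operand types: float < float
Rule: comparison yields bool
Result type: bool


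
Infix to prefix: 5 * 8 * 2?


left-to-right (same/higher precedence on left): tree is (* (* 5 8) 2)
Prefix: * * 5 8 2


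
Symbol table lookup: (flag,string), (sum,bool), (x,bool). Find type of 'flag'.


Lookup 'flag' → type string


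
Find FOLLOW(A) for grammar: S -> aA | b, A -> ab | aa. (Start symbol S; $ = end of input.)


$ ∈ FOLLOW(S). For each A -> αBβ: add FIRST(β)\{ε} to FOLLOW(B); if β nullable, add FOLLOW(A).
FOLLOW(A) = {$}


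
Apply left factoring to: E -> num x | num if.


Common prefix: 'num'
Factored: E -> num E', E' -> x | if


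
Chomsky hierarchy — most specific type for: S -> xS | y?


Right-linear: every RHS is a terminal or a terminal followed by one nonterminal
Classification: Type 3 (Regular)


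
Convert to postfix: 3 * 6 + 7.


Left to right (same or higher precedence on left)
Postfix: 3 6 * 7 +


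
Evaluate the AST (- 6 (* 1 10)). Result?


Evaluate inner: (* 1 10) = 10
Evaluate root: (- 6 10) = -4
Result: -4


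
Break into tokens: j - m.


Scan left to right, longest-match per lexeme
Tokens: ID(j), OP(-), ID(m)


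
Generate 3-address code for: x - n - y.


Break into single-operator statements:
t1 = x - n
t2 = t1 - y


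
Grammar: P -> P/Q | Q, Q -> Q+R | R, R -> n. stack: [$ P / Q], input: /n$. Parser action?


handle 'P/Q' on top; lookahead ∈ FOLLOW(P) = {/, $}
Action: reduce (P -> P/Q)


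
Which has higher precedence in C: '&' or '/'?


'/' is multiplicative (level 10); '&' is bitwise AND (level 5)
Higher level binds tighter
'/' has higher precedence than '&'


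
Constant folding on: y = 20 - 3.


20 - 3 = 17 at compile time
Optimized: y = 17


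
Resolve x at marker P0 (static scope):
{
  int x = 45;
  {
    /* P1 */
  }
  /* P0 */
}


x declared in the same block as P0
x = 45


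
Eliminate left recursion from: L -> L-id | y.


Left-recursive alternatives: L-id; non-recursive: y
Introduce L': L -> yL', L' -> -idL' | ε


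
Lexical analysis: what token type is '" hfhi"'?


Pattern: double-quoted sequence
Type: STRING_LITERAL


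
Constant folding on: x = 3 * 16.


3 * 16 = 48 at compile time
Optimized: x = 48


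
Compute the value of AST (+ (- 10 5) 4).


Evaluate inner: (- 10 5) = 5
Evaluate root: (+ 5 4) = 9
Result: 9


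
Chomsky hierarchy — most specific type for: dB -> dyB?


LHS has context (more than one symbol) and |LHS| ≤ |RHS|
Classification: Type 1 (Context-Sensitive)


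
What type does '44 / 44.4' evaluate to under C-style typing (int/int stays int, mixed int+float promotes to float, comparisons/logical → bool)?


Operand types: int / float
Rule: mixed int/float promotes to float; int/int stays int
Result type: float


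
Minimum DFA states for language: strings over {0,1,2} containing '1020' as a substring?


KMP-style automaton: 4 progress states + 1 absorbing accept = 5
Minimal DFA: 5 states


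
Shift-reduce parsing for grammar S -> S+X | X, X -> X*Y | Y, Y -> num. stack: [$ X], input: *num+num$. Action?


shift '*' to continue X -> X*Y
Action: shift


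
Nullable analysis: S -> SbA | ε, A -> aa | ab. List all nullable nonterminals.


A nonterminal is nullable iff some alternative derives ε (directly, or every symbol in it is nullable)
Nullable: {S}


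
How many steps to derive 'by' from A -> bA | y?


Derivation: A => bA => by
Steps: 2


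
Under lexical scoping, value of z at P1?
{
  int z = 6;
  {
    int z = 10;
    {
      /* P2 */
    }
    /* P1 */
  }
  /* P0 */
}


z declared in the same block as P1
z = 10


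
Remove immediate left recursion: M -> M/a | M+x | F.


Left-recursive alternatives: M/a, M+x; non-recursive: F
Introduce M': M -> FM', M' -> /aM' | +xM' | ε


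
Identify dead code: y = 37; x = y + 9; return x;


y is read by x's definition; x is returned
No dead code


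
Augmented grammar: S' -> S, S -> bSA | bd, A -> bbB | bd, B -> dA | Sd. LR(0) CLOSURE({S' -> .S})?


Start: S' -> .S
For each item with dot before a nonterminal B, add B -> .γ for every B-production
Closure: [S' -> .S, S -> .bSA, S -> .bd]


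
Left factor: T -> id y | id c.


Common prefix: 'id'
Factored: T -> id T', T' -> y | c


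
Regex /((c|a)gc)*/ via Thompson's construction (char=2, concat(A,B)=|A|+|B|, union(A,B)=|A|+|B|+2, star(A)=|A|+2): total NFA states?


Syntax tree has 4 char leaf(s), 1 union(s), 1 star(s)
chars contribute 4×2 = 8; each union adds +2; each star adds +2
Total: 8 + 2 + 2 = 12 states


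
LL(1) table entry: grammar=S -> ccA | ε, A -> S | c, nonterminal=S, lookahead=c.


For [S, c]: 'c' ∈ FIRST(ccA)
Entry: S -> ccA


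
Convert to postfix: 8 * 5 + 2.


Left to right (same or higher precedence on left)
Postfix: 8 5 * 2 +


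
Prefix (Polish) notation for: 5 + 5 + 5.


left-to-right (same/higher precedence on left): tree is (+ (+ 5 5) 5)
Prefix: + + 5 5 5


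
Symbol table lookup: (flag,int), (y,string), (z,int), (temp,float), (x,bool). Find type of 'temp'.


Lookup 'temp' → type float


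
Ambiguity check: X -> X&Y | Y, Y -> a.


precedence layered via separate nonterminal Y: deterministic
Unambiguous


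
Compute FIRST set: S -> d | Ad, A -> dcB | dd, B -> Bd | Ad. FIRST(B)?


Per alternative of B: FIRST(Bd) = {d}; FIRST(Ad) = {d}
FIRST(B) = {d}


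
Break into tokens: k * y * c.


Scan left to right, longest-match per lexeme
Tokens: ID(k), OP(*), ID(y), OP(*), ID(c)


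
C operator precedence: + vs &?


'+' is additive (level 9); '&' is bitwise AND (level 5)
Higher level binds tighter
'+' has higher precedence than '&'


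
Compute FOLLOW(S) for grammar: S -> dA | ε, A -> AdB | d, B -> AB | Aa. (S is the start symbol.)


$ ∈ FOLLOW(S). For each A -> αBβ: add FIRST(β)\{ε} to FOLLOW(B); if β nullable, add FOLLOW(A).
FOLLOW(S) = {$}


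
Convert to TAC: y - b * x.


Break into single-operator statements:
t1 = b * x
t2 = y - t1


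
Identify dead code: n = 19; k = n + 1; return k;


n is read by k's definition; k is returned
No dead code


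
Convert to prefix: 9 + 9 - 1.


left-to-right (same/higher precedence on left): tree is (- (+ 9 9) 1)
Prefix: - + 9 9 1


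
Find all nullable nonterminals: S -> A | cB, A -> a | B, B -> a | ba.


A nonterminal is nullable iff some alternative derives ε (directly, or every symbol in it is nullable)
Nullable: {}


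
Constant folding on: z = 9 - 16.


9 - 16 = -7 at compile time
Optimized: z = -7


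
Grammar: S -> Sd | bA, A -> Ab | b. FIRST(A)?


Per alternative of A: FIRST(Ab) = {b}; FIRST(b) = {b}
FIRST(A) = {b}


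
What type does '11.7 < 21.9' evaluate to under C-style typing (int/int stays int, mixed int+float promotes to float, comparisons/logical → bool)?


Operand types: float < float
Rule: comparison yields bool
Result type: bool


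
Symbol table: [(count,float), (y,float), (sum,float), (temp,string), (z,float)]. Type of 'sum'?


Lookup 'sum' → type float


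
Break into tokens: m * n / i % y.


Scan left to right, longest-match per lexeme
Tokens: ID(m), OP(*), ID(n), OP(/), ID(i), OP(%), ID(y)


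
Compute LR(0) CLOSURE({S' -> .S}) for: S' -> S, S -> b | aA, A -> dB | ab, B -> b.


Start: S' -> .S
For each item with dot before a nonterminal B, add B -> .γ for every B-production
Closure: [S' -> .S, S -> .b, S -> .aA]


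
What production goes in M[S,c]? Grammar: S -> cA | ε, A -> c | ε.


For [S, c]: 'c' ∈ FIRST(cA)
Entry: S -> cA


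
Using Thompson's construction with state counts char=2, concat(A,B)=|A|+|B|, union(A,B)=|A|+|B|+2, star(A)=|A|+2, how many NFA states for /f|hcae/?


Syntax tree has 5 char leaf(s), 1 union(s), 0 star(s)
chars contribute 5×2 = 10; each union adds +2; each star adds +2
Total: 10 + 2 + 0 = 12 states


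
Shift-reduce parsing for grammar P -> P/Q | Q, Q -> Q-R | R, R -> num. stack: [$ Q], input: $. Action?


lookahead ∉ {-} so Q won't extend; reduce P -> Q
Action: reduce (P -> Q)


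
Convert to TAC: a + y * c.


Break into single-operator statements:
t1 = y * c
t2 = a + t1


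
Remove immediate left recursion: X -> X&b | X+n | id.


Left-recursive alternatives: X&b, X+n; non-recursive: id
Introduce X': X -> idX', X' -> &bX' | +nX' | ε


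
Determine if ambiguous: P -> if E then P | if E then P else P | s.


dangling else: 'if E then if E then s else s' parses two ways
Ambiguous


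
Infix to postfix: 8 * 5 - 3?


Left to right (same or higher precedence on left)
Postfix: 8 5 * 3 -


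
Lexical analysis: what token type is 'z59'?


Pattern: letter/underscore followed by alphanumerics, not a keyword
Type: IDENTIFIER


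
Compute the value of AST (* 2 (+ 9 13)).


Evaluate inner: (+ 9 13) = 22
Evaluate root: (* 2 22) = 44
Result: 44


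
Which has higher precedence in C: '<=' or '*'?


'*' is multiplicative (level 10); '<=' is relational (level 7)
Higher level binds tighter
'*' has higher precedence than '<='


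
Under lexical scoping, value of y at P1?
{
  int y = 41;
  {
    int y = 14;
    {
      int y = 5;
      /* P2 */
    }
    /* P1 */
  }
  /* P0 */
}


y declared in the same block as P1
y = 14


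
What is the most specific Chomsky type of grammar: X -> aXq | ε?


Single nonterminal LHS, but a^n q^n is not regular
Classification: Type 2 (Context-Free)


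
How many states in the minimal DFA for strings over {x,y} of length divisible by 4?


Track length mod 4: states 0..3, accept at 0
Minimal DFA: 4 states


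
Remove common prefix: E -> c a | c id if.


Common prefix: 'c'
Factored: E -> c E', E' -> a | id if


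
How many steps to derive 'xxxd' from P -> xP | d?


Derivation: P => xP => xxP => xxxP => xxxd
Steps: 4


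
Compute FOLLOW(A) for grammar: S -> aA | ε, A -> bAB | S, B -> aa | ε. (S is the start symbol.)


$ ∈ FOLLOW(S). For each A -> αBβ: add FIRST(β)\{ε} to FOLLOW(B); if β nullable, add FOLLOW(A).
FOLLOW(A) = {$, a}


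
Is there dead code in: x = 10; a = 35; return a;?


x is assigned but never read
Dead: 'x = 10'


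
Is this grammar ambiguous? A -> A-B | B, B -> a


precedence layered via separate nonterminal B: deterministic
Unambiguous


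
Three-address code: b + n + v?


Break into single-operator statements:
t1 = b + n
t2 = t1 + v
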